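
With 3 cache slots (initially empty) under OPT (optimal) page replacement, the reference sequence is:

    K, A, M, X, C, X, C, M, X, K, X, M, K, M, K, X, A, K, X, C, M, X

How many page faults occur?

K -> fault, frames [K]
A -> fault, frames [K, A]
M -> fault, frames [K, A, M]
X -> fault, evict A, frames [K, M, X]
C -> fault, evict K, frames [M, X, C]
X -> hit
C -> hit
M -> hit
X -> hit
K -> fault, evict C, frames [M, X, K]
X -> hit
M -> hit
K -> hit
M -> hit
K -> hit
X -> hit
A -> fault, evict M, frames [X, K, A]
K -> hit
X -> hit
C -> fault, evict A, frames [X, K, C]
M -> fault, evict C, frames [X, K, M]
X -> hit
Page faults: 9.

9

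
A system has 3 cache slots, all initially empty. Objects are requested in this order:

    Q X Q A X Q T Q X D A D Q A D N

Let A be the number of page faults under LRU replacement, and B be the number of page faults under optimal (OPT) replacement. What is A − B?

Under LRU: F F . F . . F . . F F . F . . F → 8 faults.
Under OPT: F F . F . . F . . F F . . . . F → 7 faults.
A − B = 8 − 7 = 1.

1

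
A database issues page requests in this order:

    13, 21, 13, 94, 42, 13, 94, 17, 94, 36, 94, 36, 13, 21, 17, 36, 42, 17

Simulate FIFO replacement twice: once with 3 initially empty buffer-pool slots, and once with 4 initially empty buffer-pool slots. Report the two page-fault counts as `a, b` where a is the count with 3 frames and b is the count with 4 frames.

3 frames: F F . F F F . F F F . . F F F F F . → 13 faults.
4 frames: F F . F F . . F . F . . F F . . F F → 10 faults.
10 < 13: adding a frame reduced faults, as is typical.

13, 10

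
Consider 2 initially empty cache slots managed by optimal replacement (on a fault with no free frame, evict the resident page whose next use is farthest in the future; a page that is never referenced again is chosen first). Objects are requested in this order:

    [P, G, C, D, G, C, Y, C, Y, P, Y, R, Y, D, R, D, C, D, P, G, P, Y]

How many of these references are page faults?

P: fault, frames (P)
G: fault, frames (P G)
C: fault, evict P, frames (G C)
D: fault, evict C, frames (G D)
G: hit
C: fault, evict G, frames (D C)
Y: fault, evict D, frames (C Y)
C: hit
Y: hit
P: fault, evict C, frames (Y P)
Y: hit
R: fault, evict P, frames (Y R)
Y: hit
D: fault, evict Y, frames (R D)
R: hit
D: hit
C: fault, evict R, frames (D C)
D: hit
P: fault, evict C, frames (D P)
G: fault, evict D, frames (P G)
P: hit
Y: fault, evict G, frames (P Y)
Page faults: 13.

13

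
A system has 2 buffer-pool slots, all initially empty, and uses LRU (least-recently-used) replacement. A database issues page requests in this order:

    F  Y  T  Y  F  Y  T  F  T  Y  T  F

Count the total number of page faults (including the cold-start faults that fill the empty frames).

F → miss, frames {F}
Y → miss, frames {F,Y}
T → miss, evict F, frames {Y,T}
Y → hit
F → miss, evict T, frames {Y,F}
Y → hit
T → miss, evict F, frames {Y,T}
F → miss, evict Y, frames {T,F}
T → hit
Y → miss, evict F, frames {T,Y}
T → hit
F → miss, evict Y, frames {T,F}
Page faults: 8.

8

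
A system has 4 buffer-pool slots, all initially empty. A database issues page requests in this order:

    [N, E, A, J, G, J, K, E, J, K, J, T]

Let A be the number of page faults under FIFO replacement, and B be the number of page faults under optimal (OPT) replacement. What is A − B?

Under FIFO: F F F F F . F F . . . F → 8 faults.
Under OPT: F F F F F . F . . . . F → 7 faults.
A − B = 8 − 7 = 1.

1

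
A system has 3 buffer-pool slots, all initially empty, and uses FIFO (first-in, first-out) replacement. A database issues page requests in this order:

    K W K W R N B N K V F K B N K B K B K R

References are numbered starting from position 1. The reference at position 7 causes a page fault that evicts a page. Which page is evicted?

W

pos 1: K: fault, frames (K)
pos 2: W: fault, frames (K W)
pos 3: K: hit
pos 4: W: hit
pos 5: R: fault, frames (K W R)
pos 6: N: fault, evict K, frames (W R N)
pos 7: B: fault, evict W, frames (R N B)
At position 7, page W is evicted.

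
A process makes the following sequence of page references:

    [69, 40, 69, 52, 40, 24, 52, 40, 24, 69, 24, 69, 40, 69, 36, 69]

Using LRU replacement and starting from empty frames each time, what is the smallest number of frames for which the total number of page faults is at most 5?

f=1: 16 faults
f=2: 11 faults
f=3: 6 faults
f=4: 5 faults
f=5: 5 faults
Smallest f with faults ≤ 5 is 4.

4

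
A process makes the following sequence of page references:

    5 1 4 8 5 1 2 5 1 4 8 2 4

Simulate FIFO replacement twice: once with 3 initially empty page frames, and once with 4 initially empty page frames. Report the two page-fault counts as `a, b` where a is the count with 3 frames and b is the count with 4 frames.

9, 10

3 frames: F F F F F F F . . F F . . → 9 faults.
4 frames: F F F F . . F F F F F F . → 10 faults.
10 > 9: adding a frame increased faults — Belady's anomaly.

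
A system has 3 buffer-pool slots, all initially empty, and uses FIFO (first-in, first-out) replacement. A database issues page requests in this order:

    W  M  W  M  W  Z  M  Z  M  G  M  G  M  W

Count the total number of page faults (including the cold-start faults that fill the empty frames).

W -> miss, frames [W]
M -> miss, frames [W, M]
W -> hit
M -> hit
W -> hit
Z -> miss, frames [W, M, Z]
M -> hit
Z -> hit
M -> hit
G -> miss, evict W, frames [M, Z, G]
M -> hit
G -> hit
M -> hit
W -> miss, evict M, frames [Z, G, W]
Page faults: 5.

5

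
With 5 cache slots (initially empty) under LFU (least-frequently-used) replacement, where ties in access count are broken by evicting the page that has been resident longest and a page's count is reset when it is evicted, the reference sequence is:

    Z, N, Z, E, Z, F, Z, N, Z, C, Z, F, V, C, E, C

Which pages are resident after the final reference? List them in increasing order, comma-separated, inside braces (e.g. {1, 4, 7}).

{C, E, F, N, Z}

Z: fault, frames [Z]
N: fault, frames [Z, N]
Z: hit
E: fault, frames [Z, N, E]
Z: hit
F: fault, frames [Z, N, E, F]
Z: hit
N: hit
Z: hit
C: fault, frames [Z, N, E, F, C]
Z: hit
F: hit
V: fault, evict E, frames [Z, N, F, C, V]
C: hit
E: fault, evict V, frames [Z, N, F, C, E]
C: hit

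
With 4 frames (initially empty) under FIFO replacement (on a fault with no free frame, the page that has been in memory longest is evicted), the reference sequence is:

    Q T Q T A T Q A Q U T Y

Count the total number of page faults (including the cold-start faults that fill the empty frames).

5

Q → fault, frames (Q)
T → fault, frames (Q T)
Q → hit
T → hit
A → fault, frames (Q T A)
T → hit
Q → hit
A → hit
Q → hit
U → fault, frames (Q T A U)
T → hit
Y → fault, evict Q, frames (T A U Y)
Page faults: 5.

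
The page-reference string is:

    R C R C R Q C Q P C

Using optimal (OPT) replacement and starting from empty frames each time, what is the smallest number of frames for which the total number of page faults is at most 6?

2

f=1: 10 faults
f=2: 4 faults
f=3: 4 faults
f=4: 4 faults
Smallest f with faults ≤ 6 is 2.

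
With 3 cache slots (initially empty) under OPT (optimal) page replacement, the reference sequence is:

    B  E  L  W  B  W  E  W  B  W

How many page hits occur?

B -> miss, frames [B]
E -> miss, frames [B, E]
L -> miss, frames [B, E, L]
W -> miss, evict L, frames [B, E, W]
B -> hit
W -> hit
E -> hit
W -> hit
B -> hit
W -> hit
Hits: 6.

6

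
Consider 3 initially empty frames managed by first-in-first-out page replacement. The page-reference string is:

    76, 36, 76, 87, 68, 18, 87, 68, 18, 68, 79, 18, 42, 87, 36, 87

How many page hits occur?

76 → miss, frames {76}
36 → miss, frames {76,36}
76 → hit
87 → miss, frames {76,36,87}
68 → miss, evict 76, frames {36,87,68}
18 → miss, evict 36, frames {87,68,18}
87 → hit
68 → hit
18 → hit
68 → hit
79 → miss, evict 87, frames {68,18,79}
18 → hit
42 → miss, evict 68, frames {18,79,42}
87 → miss, evict 18, frames {79,42,87}
36 → miss, evict 79, frames {42,87,36}
87 → hit
Hits: 7.

7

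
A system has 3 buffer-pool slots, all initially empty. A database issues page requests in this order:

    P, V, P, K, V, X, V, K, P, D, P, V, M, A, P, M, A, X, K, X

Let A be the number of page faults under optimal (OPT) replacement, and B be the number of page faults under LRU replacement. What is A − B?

Under OPT: F F . F . F . . F F . . F F . . . F F . → 10 faults.
Under LRU: F F . F . F . . F F . F F F F . . F F . → 12 faults.
A − B = 10 − 12 = -2.

-2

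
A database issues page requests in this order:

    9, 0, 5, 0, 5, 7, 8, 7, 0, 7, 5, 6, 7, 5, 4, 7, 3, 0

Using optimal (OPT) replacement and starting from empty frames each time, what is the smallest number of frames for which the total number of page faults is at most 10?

f=1: 18 faults
f=2: 12 faults
f=3: 10 faults
f=4: 8 faults
f=5: 8 faults
f=6: 8 faults
f=7: 8 faults
f=8: 8 faults
Smallest f with faults ≤ 10 is 3.

3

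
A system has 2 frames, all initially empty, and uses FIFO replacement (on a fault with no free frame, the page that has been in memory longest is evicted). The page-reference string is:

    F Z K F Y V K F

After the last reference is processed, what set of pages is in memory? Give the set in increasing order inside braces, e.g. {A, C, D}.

F -> miss, frames (F)
Z -> miss, frames (F Z)
K -> miss, evict F, frames (Z K)
F -> miss, evict Z, frames (K F)
Y -> miss, evict K, frames (F Y)
V -> miss, evict F, frames (Y V)
K -> miss, evict Y, frames (V K)
F -> miss, evict V, frames (K F)

{F, K}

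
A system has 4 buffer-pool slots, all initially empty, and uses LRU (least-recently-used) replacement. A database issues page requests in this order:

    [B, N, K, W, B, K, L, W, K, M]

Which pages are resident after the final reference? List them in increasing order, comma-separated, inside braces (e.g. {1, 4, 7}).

{K, L, M, W}

B → fault, frames [B]
N → fault, frames [B, N]
K → fault, frames [B, N, K]
W → fault, frames [B, N, K, W]
B → hit
K → hit
L → fault, evict N, frames [W, B, K, L]
W → hit
K → hit
M → fault, evict B, frames [L, W, K, M]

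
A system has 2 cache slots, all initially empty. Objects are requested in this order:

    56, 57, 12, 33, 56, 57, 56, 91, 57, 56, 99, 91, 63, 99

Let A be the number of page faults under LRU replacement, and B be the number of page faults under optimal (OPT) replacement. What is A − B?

4

Under LRU: F F F F F F . F F F F F F F → 13 faults.
Under OPT: F F F F . F . F . F F . F . → 9 faults.
A − B = 13 − 9 = 4.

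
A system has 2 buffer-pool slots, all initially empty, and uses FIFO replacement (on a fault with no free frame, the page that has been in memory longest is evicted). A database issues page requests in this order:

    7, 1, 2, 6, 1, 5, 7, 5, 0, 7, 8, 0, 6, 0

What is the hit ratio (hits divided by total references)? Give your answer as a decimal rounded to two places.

0.21

7 → fault, frames [7]
1 → fault, frames [7, 1]
2 → fault, evict 7, frames [1, 2]
6 → fault, evict 1, frames [2, 6]
1 → fault, evict 2, frames [6, 1]
5 → fault, evict 6, frames [1, 5]
7 → fault, evict 1, frames [5, 7]
5 → hit
0 → fault, evict 5, frames [7, 0]
7 → hit
8 → fault, evict 7, frames [0, 8]
0 → hit
6 → fault, evict 0, frames [8, 6]
0 → fault, evict 8, frames [6, 0]
Hits: 3 of 14 references → 3/14 = 0.2143.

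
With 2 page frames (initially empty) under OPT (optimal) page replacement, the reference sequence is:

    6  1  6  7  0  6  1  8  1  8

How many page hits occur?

6 -> fault, frames (6)
1 -> fault, frames (6 1)
6 -> hit
7 -> fault, evict 1, frames (6 7)
0 -> fault, evict 7, frames (6 0)
6 -> hit
1 -> fault, evict 0, frames (6 1)
8 -> fault, evict 6, frames (1 8)
1 -> hit
8 -> hit
Hits: 4.

4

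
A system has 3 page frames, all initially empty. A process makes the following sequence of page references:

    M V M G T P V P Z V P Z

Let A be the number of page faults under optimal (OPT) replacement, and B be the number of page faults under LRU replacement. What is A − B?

-1

Under OPT: F F . F F F . . F . . . → 6 faults.
Under LRU: F F . F F F F . F . . . → 7 faults.
A − B = 6 − 7 = -1.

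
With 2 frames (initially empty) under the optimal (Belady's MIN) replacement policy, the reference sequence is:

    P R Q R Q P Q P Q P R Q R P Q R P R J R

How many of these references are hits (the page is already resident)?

12

P → miss, frames [P]
R → miss, frames [P, R]
Q → miss, evict P, frames [R, Q]
R → hit
Q → hit
P → miss, evict R, frames [Q, P]
Q → hit
P → hit
Q → hit
P → hit
R → miss, evict P, frames [Q, R]
Q → hit
R → hit
P → miss, evict R, frames [Q, P]
Q → hit
R → miss, evict Q, frames [P, R]
P → hit
R → hit
J → miss, evict P, frames [R, J]
R → hit
Hits: 12.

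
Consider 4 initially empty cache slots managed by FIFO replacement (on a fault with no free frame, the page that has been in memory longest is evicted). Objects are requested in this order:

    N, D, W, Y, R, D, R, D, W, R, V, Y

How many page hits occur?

N → miss, frames {N}
D → miss, frames {N,D}
W → miss, frames {N,D,W}
Y → miss, frames {N,D,W,Y}
R → miss, evict N, frames {D,W,Y,R}
D → hit
R → hit
D → hit
W → hit
R → hit
V → miss, evict D, frames {W,Y,R,V}
Y → hit
Hits: 6.

6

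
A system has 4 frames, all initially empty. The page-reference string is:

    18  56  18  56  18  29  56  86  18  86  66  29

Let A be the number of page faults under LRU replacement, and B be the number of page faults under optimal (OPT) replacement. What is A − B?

1

Under LRU: F F . . . F . F . . F F → 6 faults.
Under OPT: F F . . . F . F . . F . → 5 faults.
A − B = 6 − 5 = 1.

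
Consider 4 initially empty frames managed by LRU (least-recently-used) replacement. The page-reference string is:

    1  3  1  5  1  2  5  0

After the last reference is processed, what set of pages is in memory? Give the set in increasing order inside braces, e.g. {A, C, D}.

1: fault, frames [1]
3: fault, frames [1, 3]
1: hit
5: fault, frames [3, 1, 5]
1: hit
2: fault, frames [3, 5, 1, 2]
5: hit
0: fault, evict 3, frames [1, 2, 5, 0]

{0, 1, 2, 5}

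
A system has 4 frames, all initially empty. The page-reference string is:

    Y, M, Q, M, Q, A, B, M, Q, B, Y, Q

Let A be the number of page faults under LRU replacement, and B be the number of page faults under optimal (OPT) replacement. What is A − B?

Under LRU: F F F . . F F . . . F . → 6 faults.
Under OPT: F F F . . F F . . . . . → 5 faults.
A − B = 6 − 5 = 1.

1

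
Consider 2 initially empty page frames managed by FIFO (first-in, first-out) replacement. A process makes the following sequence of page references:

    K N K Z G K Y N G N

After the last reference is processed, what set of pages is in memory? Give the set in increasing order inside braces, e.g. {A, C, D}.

K -> fault, frames (K)
N -> fault, frames (K N)
K -> hit
Z -> fault, evict K, frames (N Z)
G -> fault, evict N, frames (Z G)
K -> fault, evict Z, frames (G K)
Y -> fault, evict G, frames (K Y)
N -> fault, evict K, frames (Y N)
G -> fault, evict Y, frames (N G)
N -> hit

{G, N}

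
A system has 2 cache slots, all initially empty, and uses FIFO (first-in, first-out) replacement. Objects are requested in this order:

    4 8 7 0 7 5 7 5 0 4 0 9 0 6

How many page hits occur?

3

4 → fault, frames (4)
8 → fault, frames (4 8)
7 → fault, evict 4, frames (8 7)
0 → fault, evict 8, frames (7 0)
7 → hit
5 → fault, evict 7, frames (0 5)
7 → fault, evict 0, frames (5 7)
5 → hit
0 → fault, evict 5, frames (7 0)
4 → fault, evict 7, frames (0 4)
0 → hit
9 → fault, evict 0, frames (4 9)
0 → fault, evict 4, frames (9 0)
6 → fault, evict 9, frames (0 6)
Hits: 3.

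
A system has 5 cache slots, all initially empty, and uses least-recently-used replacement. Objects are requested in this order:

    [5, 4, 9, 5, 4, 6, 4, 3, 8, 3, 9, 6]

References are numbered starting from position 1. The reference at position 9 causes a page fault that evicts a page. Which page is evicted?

pos 1: 5: miss, frames (5)
pos 2: 4: miss, frames (5 4)
pos 3: 9: miss, frames (5 4 9)
pos 4: 5: hit
pos 5: 4: hit
pos 6: 6: miss, frames (9 5 4 6)
pos 7: 4: hit
pos 8: 3: miss, frames (9 5 6 4 3)
pos 9: 8: miss, evict 9, frames (5 6 4 3 8)
At position 9, page 9 is evicted.

9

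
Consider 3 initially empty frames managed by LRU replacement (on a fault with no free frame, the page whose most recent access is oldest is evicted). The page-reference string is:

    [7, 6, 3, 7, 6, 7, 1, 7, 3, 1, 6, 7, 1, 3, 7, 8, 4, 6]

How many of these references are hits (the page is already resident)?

7 -> fault, frames [7]
6 -> fault, frames [7, 6]
3 -> fault, frames [7, 6, 3]
7 -> hit
6 -> hit
7 -> hit
1 -> fault, evict 3, frames [6, 7, 1]
7 -> hit
3 -> fault, evict 6, frames [1, 7, 3]
1 -> hit
6 -> fault, evict 7, frames [3, 1, 6]
7 -> fault, evict 3, frames [1, 6, 7]
1 -> hit
3 -> fault, evict 6, frames [7, 1, 3]
7 -> hit
8 -> fault, evict 1, frames [3, 7, 8]
4 -> fault, evict 3, frames [7, 8, 4]
6 -> fault, evict 7, frames [8, 4, 6]
Hits: 7.

7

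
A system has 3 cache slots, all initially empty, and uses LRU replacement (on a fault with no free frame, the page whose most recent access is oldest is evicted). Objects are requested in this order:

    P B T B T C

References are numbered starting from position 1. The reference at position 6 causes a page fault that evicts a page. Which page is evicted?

pos 1: P: miss, frames (P)
pos 2: B: miss, frames (P B)
pos 3: T: miss, frames (P B T)
pos 4: B: hit
pos 5: T: hit
pos 6: C: miss, evict P, frames (B T C)
At position 6, page P is evicted.

P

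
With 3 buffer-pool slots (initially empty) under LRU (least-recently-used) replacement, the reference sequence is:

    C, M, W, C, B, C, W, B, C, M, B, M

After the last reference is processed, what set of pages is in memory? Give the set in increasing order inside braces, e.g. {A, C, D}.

C -> fault, frames {C}
M -> fault, frames {C,M}
W -> fault, frames {C,M,W}
C -> hit
B -> fault, evict M, frames {W,C,B}
C -> hit
W -> hit
B -> hit
C -> hit
M -> fault, evict W, frames {B,C,M}
B -> hit
M -> hit

{B, C, M}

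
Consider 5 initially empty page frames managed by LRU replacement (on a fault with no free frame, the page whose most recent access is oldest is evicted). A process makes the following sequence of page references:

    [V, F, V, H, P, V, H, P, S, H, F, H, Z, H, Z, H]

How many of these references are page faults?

6

V: miss, frames (V)
F: miss, frames (V F)
V: hit
H: miss, frames (F V H)
P: miss, frames (F V H P)
V: hit
H: hit
P: hit
S: miss, frames (F V H P S)
H: hit
F: hit
H: hit
Z: miss, evict V, frames (P S F H Z)
H: hit
Z: hit
H: hit
Page faults: 6.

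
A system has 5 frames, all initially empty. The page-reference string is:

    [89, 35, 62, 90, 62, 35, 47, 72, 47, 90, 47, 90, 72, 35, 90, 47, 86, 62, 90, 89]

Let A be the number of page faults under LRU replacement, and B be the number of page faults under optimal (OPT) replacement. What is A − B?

Under LRU: F F F F . . F F . . . . . . . . F F . F → 9 faults.
Under OPT: F F F F . . F F . . . . . . . . F . . F → 8 faults.
A − B = 9 − 8 = 1.

1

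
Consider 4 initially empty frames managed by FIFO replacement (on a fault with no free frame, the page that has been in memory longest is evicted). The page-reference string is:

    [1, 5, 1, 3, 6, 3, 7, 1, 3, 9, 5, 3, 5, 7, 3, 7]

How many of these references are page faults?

10

1: fault, frames {1}
5: fault, frames {1,5}
1: hit
3: fault, frames {1,5,3}
6: fault, frames {1,5,3,6}
3: hit
7: fault, evict 1, frames {5,3,6,7}
1: fault, evict 5, frames {3,6,7,1}
3: hit
9: fault, evict 3, frames {6,7,1,9}
5: fault, evict 6, frames {7,1,9,5}
3: fault, evict 7, frames {1,9,5,3}
5: hit
7: fault, evict 1, frames {9,5,3,7}
3: hit
7: hit
Page faults: 10.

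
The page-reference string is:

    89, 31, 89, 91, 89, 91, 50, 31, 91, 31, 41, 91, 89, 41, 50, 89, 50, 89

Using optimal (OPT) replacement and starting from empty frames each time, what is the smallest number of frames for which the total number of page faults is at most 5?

f=1: 18 faults
f=2: 8 faults
f=3: 6 faults
f=4: 5 faults
f=5: 5 faults
Smallest f with faults ≤ 5 is 4.

4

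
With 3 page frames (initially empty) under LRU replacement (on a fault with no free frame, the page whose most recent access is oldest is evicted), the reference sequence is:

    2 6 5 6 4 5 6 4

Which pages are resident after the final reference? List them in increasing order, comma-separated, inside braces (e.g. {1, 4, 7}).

{4, 5, 6}

2 -> miss, frames {2}
6 -> miss, frames {2,6}
5 -> miss, frames {2,6,5}
6 -> hit
4 -> miss, evict 2, frames {5,6,4}
5 -> hit
6 -> hit
4 -> hit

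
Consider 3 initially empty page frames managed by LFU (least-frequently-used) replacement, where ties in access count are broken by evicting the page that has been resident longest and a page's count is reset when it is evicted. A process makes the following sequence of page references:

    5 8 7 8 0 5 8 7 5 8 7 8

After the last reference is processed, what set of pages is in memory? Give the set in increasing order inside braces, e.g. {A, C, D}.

{5, 7, 8}

5 -> fault, frames {5}
8 -> fault, frames {5,8}
7 -> fault, frames {5,8,7}
8 -> hit
0 -> fault, evict 5, frames {8,7,0}
5 -> fault, evict 7, frames {8,0,5}
8 -> hit
7 -> fault, evict 0, frames {8,5,7}
5 -> hit
8 -> hit
7 -> hit
8 -> hit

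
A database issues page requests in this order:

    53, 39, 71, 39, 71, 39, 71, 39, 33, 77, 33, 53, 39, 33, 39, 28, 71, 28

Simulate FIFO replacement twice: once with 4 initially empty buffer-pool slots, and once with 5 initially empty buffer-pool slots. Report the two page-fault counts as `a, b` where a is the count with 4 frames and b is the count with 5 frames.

9, 6

4 frames: F F F . . . . . F F . F F . . F F . → 9 faults.
5 frames: F F F . . . . . F F . . . . . F . . → 6 faults.
6 < 9: adding a frame reduced faults, as is typical.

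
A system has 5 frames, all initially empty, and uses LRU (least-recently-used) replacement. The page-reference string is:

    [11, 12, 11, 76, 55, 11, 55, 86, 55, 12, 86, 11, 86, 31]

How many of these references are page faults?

11 → miss, frames {11}
12 → miss, frames {11,12}
11 → hit
76 → miss, frames {12,11,76}
55 → miss, frames {12,11,76,55}
11 → hit
55 → hit
86 → miss, frames {12,76,11,55,86}
55 → hit
12 → hit
86 → hit
11 → hit
86 → hit
31 → miss, evict 76, frames {55,12,11,86,31}
Page faults: 6.

6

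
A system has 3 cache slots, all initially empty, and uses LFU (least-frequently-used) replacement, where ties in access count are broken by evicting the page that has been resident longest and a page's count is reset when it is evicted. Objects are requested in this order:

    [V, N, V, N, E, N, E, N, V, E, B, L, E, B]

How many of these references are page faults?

6

V -> fault, frames [V]
N -> fault, frames [V, N]
V -> hit
N -> hit
E -> fault, frames [V, N, E]
N -> hit
E -> hit
N -> hit
V -> hit
E -> hit
B -> fault, evict V, frames [N, E, B]
L -> fault, evict B, frames [N, E, L]
E -> hit
B -> fault, evict L, frames [N, E, B]
Page faults: 6.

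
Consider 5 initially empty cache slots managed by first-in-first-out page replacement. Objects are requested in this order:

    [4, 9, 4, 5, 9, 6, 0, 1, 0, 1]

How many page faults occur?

4 → miss, frames [4]
9 → miss, frames [4, 9]
4 → hit
5 → miss, frames [4, 9, 5]
9 → hit
6 → miss, frames [4, 9, 5, 6]
0 → miss, frames [4, 9, 5, 6, 0]
1 → miss, evict 4, frames [9, 5, 6, 0, 1]
0 → hit
1 → hit
Page faults: 6.

6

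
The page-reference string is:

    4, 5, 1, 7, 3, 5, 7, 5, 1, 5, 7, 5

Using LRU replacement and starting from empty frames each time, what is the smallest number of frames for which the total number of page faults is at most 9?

f=1: 12 faults
f=2: 9 faults
f=3: 7 faults
f=4: 5 faults
f=5: 5 faults
Smallest f with faults ≤ 9 is 2.

2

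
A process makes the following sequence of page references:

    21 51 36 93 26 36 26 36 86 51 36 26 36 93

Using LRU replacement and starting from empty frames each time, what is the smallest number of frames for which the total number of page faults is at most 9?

3

f=1: 14 faults
f=2: 11 faults
f=3: 9 faults
f=4: 8 faults
f=5: 6 faults
f=6: 6 faults
Smallest f with faults ≤ 9 is 3.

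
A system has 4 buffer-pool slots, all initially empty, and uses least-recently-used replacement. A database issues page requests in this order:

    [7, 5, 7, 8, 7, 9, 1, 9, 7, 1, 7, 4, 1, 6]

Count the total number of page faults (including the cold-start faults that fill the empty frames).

7: fault, frames {7}
5: fault, frames {7,5}
7: hit
8: fault, frames {5,7,8}
7: hit
9: fault, frames {5,8,7,9}
1: fault, evict 5, frames {8,7,9,1}
9: hit
7: hit
1: hit
7: hit
4: fault, evict 8, frames {9,1,7,4}
1: hit
6: fault, evict 9, frames {7,4,1,6}
Page faults: 7.

7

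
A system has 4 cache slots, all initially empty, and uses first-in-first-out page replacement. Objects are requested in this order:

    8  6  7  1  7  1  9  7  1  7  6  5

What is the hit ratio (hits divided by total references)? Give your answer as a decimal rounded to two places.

8 -> miss, frames (8)
6 -> miss, frames (8 6)
7 -> miss, frames (8 6 7)
1 -> miss, frames (8 6 7 1)
7 -> hit
1 -> hit
9 -> miss, evict 8, frames (6 7 1 9)
7 -> hit
1 -> hit
7 -> hit
6 -> hit
5 -> miss, evict 6, frames (7 1 9 5)
Hits: 6 of 12 references → 6/12 = 0.5000.

0.50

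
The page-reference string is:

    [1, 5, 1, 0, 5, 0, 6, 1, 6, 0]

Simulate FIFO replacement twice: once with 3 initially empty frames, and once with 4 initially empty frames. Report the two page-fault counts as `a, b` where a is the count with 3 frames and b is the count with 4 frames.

3 frames: F F . F . . F F . . → 5 faults.
4 frames: F F . F . . F . . . → 4 faults.
4 < 5: adding a frame reduced faults, as is typical.

5, 4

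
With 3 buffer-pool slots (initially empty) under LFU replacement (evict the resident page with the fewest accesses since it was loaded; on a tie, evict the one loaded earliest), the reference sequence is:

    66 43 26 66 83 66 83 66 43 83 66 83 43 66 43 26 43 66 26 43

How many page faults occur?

66: miss, frames {66}
43: miss, frames {66,43}
26: miss, frames {66,43,26}
66: hit
83: miss, evict 43, frames {66,26,83}
66: hit
83: hit
66: hit
43: miss, evict 26, frames {66,83,43}
83: hit
66: hit
83: hit
43: hit
66: hit
43: hit
26: miss, evict 43, frames {66,83,26}
43: miss, evict 26, frames {66,83,43}
66: hit
26: miss, evict 43, frames {66,83,26}
43: miss, evict 26, frames {66,83,43}
Page faults: 9.

9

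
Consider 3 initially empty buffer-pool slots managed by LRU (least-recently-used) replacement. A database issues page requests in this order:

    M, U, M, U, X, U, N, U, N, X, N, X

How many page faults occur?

M → fault, frames (M)
U → fault, frames (M U)
M → hit
U → hit
X → fault, frames (M U X)
U → hit
N → fault, evict M, frames (X U N)
U → hit
N → hit
X → hit
N → hit
X → hit
Page faults: 4.

4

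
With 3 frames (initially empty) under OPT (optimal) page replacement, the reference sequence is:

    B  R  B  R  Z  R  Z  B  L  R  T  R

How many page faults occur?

5

B: miss, frames {B}
R: miss, frames {B,R}
B: hit
R: hit
Z: miss, frames {B,R,Z}
R: hit
Z: hit
B: hit
L: miss, evict Z, frames {B,R,L}
R: hit
T: miss, evict L, frames {B,R,T}
R: hit
Page faults: 5.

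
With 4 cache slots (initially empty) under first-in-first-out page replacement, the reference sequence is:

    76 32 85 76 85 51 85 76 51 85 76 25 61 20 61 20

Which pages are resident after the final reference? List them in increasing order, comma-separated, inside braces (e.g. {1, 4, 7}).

{20, 25, 51, 61}

76 → miss, frames (76)
32 → miss, frames (76 32)
85 → miss, frames (76 32 85)
76 → hit
85 → hit
51 → miss, frames (76 32 85 51)
85 → hit
76 → hit
51 → hit
85 → hit
76 → hit
25 → miss, evict 76, frames (32 85 51 25)
61 → miss, evict 32, frames (85 51 25 61)
20 → miss, evict 85, frames (51 25 61 20)
61 → hit
20 → hit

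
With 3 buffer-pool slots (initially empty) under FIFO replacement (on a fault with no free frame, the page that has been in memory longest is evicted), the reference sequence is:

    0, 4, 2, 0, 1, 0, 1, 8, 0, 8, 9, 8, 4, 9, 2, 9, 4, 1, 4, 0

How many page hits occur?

9

0 → miss, frames (0)
4 → miss, frames (0 4)
2 → miss, frames (0 4 2)
0 → hit
1 → miss, evict 0, frames (4 2 1)
0 → miss, evict 4, frames (2 1 0)
1 → hit
8 → miss, evict 2, frames (1 0 8)
0 → hit
8 → hit
9 → miss, evict 1, frames (0 8 9)
8 → hit
4 → miss, evict 0, frames (8 9 4)
9 → hit
2 → miss, evict 8, frames (9 4 2)
9 → hit
4 → hit
1 → miss, evict 9, frames (4 2 1)
4 → hit
0 → miss, evict 4, frames (2 1 0)
Hits: 9.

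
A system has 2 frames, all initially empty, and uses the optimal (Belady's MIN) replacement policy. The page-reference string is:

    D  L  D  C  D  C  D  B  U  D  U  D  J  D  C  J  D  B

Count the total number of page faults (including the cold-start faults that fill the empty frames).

D → fault, frames {D}
L → fault, frames {D,L}
D → hit
C → fault, evict L, frames {D,C}
D → hit
C → hit
D → hit
B → fault, evict C, frames {D,B}
U → fault, evict B, frames {D,U}
D → hit
U → hit
D → hit
J → fault, evict U, frames {D,J}
D → hit
C → fault, evict D, frames {J,C}
J → hit
D → fault, evict C, frames {J,D}
B → fault, evict D, frames {J,B}
Page faults: 9.

9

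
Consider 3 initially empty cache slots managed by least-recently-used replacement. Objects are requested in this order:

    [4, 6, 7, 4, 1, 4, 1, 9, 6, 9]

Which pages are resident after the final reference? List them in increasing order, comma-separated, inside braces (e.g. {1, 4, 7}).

4: fault, frames (4)
6: fault, frames (4 6)
7: fault, frames (4 6 7)
4: hit
1: fault, evict 6, frames (7 4 1)
4: hit
1: hit
9: fault, evict 7, frames (4 1 9)
6: fault, evict 4, frames (1 9 6)
9: hit

{1, 6, 9}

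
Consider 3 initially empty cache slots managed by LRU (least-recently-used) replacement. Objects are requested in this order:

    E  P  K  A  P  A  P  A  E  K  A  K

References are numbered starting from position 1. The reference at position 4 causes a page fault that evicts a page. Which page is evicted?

E

pos 1: E -> miss, frames (E)
pos 2: P -> miss, frames (E P)
pos 3: K -> miss, frames (E P K)
pos 4: A -> miss, evict E, frames (P K A)
At position 4, page E is evicted.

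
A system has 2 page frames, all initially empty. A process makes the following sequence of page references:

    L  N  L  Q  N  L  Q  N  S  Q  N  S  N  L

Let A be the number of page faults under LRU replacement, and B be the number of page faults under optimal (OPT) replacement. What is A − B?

Under LRU: F F . F F F F F F F F F . F → 12 faults.
Under OPT: F F . F . F . F F . F . . F → 8 faults.
A − B = 12 − 8 = 4.

4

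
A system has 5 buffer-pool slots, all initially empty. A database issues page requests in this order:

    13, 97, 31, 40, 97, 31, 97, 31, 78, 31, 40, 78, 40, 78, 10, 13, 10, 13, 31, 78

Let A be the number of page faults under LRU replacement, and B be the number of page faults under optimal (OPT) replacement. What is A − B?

Under LRU: F F F F . . . . F . . . . . F F . . . . → 7 faults.
Under OPT: F F F F . . . . F . . . . . F . . . . . → 6 faults.
A − B = 7 − 6 = 1.

1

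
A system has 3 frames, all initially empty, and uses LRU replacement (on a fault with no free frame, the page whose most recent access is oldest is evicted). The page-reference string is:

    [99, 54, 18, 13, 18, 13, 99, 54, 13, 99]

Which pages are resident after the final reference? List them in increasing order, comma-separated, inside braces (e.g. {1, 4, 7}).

{13, 54, 99}

99 -> fault, frames {99}
54 -> fault, frames {99,54}
18 -> fault, frames {99,54,18}
13 -> fault, evict 99, frames {54,18,13}
18 -> hit
13 -> hit
99 -> fault, evict 54, frames {18,13,99}
54 -> fault, evict 18, frames {13,99,54}
13 -> hit
99 -> hit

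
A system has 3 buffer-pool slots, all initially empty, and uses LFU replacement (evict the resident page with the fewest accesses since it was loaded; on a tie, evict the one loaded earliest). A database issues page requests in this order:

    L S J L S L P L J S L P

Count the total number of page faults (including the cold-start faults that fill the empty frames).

L → miss, frames (L)
S → miss, frames (L S)
J → miss, frames (L S J)
L → hit
S → hit
L → hit
P → miss, evict J, frames (L S P)
L → hit
J → miss, evict P, frames (L S J)
S → hit
L → hit
P → miss, evict J, frames (L S P)
Page faults: 6.

6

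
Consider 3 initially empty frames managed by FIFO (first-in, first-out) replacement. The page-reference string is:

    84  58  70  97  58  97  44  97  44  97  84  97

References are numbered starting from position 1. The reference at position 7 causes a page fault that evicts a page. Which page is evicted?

pos 1: 84 → fault, frames [84]
pos 2: 58 → fault, frames [84, 58]
pos 3: 70 → fault, frames [84, 58, 70]
pos 4: 97 → fault, evict 84, frames [58, 70, 97]
pos 5: 58 → hit
pos 6: 97 → hit
pos 7: 44 → fault, evict 58, frames [70, 97, 44]
At position 7, page 58 is evicted.

58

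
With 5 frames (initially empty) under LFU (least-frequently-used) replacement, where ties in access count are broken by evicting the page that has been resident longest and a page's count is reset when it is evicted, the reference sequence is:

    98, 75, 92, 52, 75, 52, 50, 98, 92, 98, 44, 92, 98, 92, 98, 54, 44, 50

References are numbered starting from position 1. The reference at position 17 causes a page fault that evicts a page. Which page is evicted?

pos 1: 98 -> miss, frames {98}
pos 2: 75 -> miss, frames {98,75}
pos 3: 92 -> miss, frames {98,75,92}
pos 4: 52 -> miss, frames {98,75,92,52}
pos 5: 75 -> hit
pos 6: 52 -> hit
pos 7: 50 -> miss, frames {98,75,92,52,50}
pos 8: 98 -> hit
pos 9: 92 -> hit
pos 10: 98 -> hit
pos 11: 44 -> miss, evict 50, frames {98,75,92,52,44}
pos 12: 92 -> hit
pos 13: 98 -> hit
pos 14: 92 -> hit
pos 15: 98 -> hit
pos 16: 54 -> miss, evict 44, frames {98,75,92,52,54}
pos 17: 44 -> miss, evict 54, frames {98,75,92,52,44}
At position 17, page 54 is evicted.

54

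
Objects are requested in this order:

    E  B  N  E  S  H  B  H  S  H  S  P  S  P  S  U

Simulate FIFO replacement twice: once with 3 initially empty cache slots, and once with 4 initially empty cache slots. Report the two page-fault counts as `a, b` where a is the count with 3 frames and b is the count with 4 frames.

3 frames: F F F . F F F . . . . F F . . F → 9 faults.
4 frames: F F F . F F . . . . . F . . . F → 7 faults.
7 < 9: adding a frame reduced faults, as is typical.

9, 7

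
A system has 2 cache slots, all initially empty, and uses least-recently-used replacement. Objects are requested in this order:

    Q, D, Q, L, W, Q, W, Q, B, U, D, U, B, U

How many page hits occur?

5

Q -> miss, frames [Q]
D -> miss, frames [Q, D]
Q -> hit
L -> miss, evict D, frames [Q, L]
W -> miss, evict Q, frames [L, W]
Q -> miss, evict L, frames [W, Q]
W -> hit
Q -> hit
B -> miss, evict W, frames [Q, B]
U -> miss, evict Q, frames [B, U]
D -> miss, evict B, frames [U, D]
U -> hit
B -> miss, evict D, frames [U, B]
U -> hit
Hits: 5.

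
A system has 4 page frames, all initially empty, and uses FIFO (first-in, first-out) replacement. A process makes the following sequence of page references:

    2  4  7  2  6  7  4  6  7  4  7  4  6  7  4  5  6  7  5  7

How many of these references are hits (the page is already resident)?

2 → fault, frames (2)
4 → fault, frames (2 4)
7 → fault, frames (2 4 7)
2 → hit
6 → fault, frames (2 4 7 6)
7 → hit
4 → hit
6 → hit
7 → hit
4 → hit
7 → hit
4 → hit
6 → hit
7 → hit
4 → hit
5 → fault, evict 2, frames (4 7 6 5)
6 → hit
7 → hit
5 → hit
7 → hit
Hits: 15.

15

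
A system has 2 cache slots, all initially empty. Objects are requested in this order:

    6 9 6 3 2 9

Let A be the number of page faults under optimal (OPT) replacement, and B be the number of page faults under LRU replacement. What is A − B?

Under OPT: F F . F F . → 4 faults.
Under LRU: F F . F F F → 5 faults.
A − B = 4 − 5 = -1.

-1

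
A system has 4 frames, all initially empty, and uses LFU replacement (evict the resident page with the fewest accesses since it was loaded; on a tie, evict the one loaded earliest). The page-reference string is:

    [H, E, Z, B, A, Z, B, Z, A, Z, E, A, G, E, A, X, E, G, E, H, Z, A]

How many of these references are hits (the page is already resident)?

10

H → fault, frames (H)
E → fault, frames (H E)
Z → fault, frames (H E Z)
B → fault, frames (H E Z B)
A → fault, evict H, frames (E Z B A)
Z → hit
B → hit
Z → hit
A → hit
Z → hit
E → hit
A → hit
G → fault, evict E, frames (Z B A G)
E → fault, evict G, frames (Z B A E)
A → hit
X → fault, evict E, frames (Z B A X)
E → fault, evict X, frames (Z B A E)
G → fault, evict E, frames (Z B A G)
E → fault, evict G, frames (Z B A E)
H → fault, evict E, frames (Z B A H)
Z → hit
A → hit
Hits: 10.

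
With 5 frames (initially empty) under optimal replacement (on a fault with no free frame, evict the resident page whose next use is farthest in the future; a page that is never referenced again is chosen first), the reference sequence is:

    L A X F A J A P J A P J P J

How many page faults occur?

6

L → miss, frames {L}
A → miss, frames {L,A}
X → miss, frames {L,A,X}
F → miss, frames {L,A,X,F}
A → hit
J → miss, frames {L,A,X,F,J}
A → hit
P → miss, evict F, frames {L,A,X,J,P}
J → hit
A → hit
P → hit
J → hit
P → hit
J → hit
Page faults: 6.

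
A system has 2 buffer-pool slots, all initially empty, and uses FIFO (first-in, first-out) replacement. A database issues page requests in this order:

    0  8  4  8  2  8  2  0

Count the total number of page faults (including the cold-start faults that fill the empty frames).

0: fault, frames {0}
8: fault, frames {0,8}
4: fault, evict 0, frames {8,4}
8: hit
2: fault, evict 8, frames {4,2}
8: fault, evict 4, frames {2,8}
2: hit
0: fault, evict 2, frames {8,0}
Page faults: 6.

6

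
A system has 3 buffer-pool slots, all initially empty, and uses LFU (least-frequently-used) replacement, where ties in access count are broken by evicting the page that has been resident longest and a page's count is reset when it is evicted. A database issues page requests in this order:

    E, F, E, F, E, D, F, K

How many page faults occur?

4

E -> miss, frames [E]
F -> miss, frames [E, F]
E -> hit
F -> hit
E -> hit
D -> miss, frames [E, F, D]
F -> hit
K -> miss, evict D, frames [E, F, K]
Page faults: 4.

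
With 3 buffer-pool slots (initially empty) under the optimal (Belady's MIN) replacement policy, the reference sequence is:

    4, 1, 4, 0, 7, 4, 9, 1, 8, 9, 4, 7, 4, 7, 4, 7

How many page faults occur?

4 -> miss, frames (4)
1 -> miss, frames (4 1)
4 -> hit
0 -> miss, frames (4 1 0)
7 -> miss, evict 0, frames (4 1 7)
4 -> hit
9 -> miss, evict 7, frames (4 1 9)
1 -> hit
8 -> miss, evict 1, frames (4 9 8)
9 -> hit
4 -> hit
7 -> miss, evict 8, frames (4 9 7)
4 -> hit
7 -> hit
4 -> hit
7 -> hit
Page faults: 7.

7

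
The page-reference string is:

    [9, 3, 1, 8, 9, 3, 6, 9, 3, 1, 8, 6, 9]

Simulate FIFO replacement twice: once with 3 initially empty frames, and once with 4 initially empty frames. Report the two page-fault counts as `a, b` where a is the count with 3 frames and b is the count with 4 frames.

10, 11

3 frames: F F F F F F F . . F F . F → 10 faults.
4 frames: F F F F . . F F F F F F F → 11 faults.
11 > 10: adding a frame increased faults — Belady's anomaly.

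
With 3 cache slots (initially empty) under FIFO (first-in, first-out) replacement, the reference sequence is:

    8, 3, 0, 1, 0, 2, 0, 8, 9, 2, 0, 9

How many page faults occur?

8

8 → fault, frames [8]
3 → fault, frames [8, 3]
0 → fault, frames [8, 3, 0]
1 → fault, evict 8, frames [3, 0, 1]
0 → hit
2 → fault, evict 3, frames [0, 1, 2]
0 → hit
8 → fault, evict 0, frames [1, 2, 8]
9 → fault, evict 1, frames [2, 8, 9]
2 → hit
0 → fault, evict 2, frames [8, 9, 0]
9 → hit
Page faults: 8.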